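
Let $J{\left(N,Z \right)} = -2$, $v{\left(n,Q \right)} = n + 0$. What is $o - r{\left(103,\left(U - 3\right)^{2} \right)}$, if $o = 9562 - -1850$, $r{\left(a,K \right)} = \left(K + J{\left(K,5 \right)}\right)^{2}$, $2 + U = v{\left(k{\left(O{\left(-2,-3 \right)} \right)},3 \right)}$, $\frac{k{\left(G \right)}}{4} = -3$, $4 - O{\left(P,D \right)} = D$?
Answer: $-70957$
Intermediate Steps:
$O{\left(P,D \right)} = 4 - D$
$k{\left(G \right)} = -12$ ($k{\left(G \right)} = 4 \left(-3\right) = -12$)
$v{\left(n,Q \right)} = n$
$U = -14$ ($U = -2 - 12 = -14$)
$r{\left(a,K \right)} = \left(-2 + K\right)^{2}$ ($r{\left(a,K \right)} = \left(K - 2\right)^{2} = \left(-2 + K\right)^{2}$)
$o = 11412$ ($o = 9562 + 1850 = 11412$)
$o - r{\left(103,\left(U - 3\right)^{2} \right)} = 11412 - \left(-2 + \left(-14 - 3\right)^{2}\right)^{2} = 11412 - \left(-2 + \left(-17\right)^{2}\right)^{2} = 11412 - \left(-2 + 289\right)^{2} = 11412 - 287^{2} = 11412 - 82369 = -70957$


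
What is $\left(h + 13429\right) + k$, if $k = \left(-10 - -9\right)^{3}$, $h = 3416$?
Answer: $16844$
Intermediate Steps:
$k = -1$ ($k = \left(-10 + 9\right)^{3} = \left(-1\right)^{3} = -1$)
$\left(h + 13429\right) + k = \left(3416 + 13429\right) - 1 = 16845 - 1 = 16844$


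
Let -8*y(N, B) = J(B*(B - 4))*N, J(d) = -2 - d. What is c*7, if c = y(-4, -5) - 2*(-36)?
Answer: 679/2 ≈ 339.50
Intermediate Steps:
y(N, B) = -N*(-2 - B*(-4 + B))/8 (y(N, B) = -(-2 - B*(B - 4))*N/8 = -(-2 - B*(-4 + B))*N/8 = -N*(-2 - B*(-4 + B))/8)
c = 97/2 (c = (1/8)*(-4)*(2 - 5*(-4 - 5)) - 2*(-36) = (1/8)*(-4)*(2 - 5*(-9)) + 72 = (1/8)*(-4)*(2 + 45) + 72 = (1/8)*(-4)*47 + 72 = -47/2 + 72 = 97/2 ≈ 48.500)
c*7 = (97/2)*7 = 679/2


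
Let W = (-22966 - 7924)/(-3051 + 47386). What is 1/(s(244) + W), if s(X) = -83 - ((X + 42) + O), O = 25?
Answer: -8867/3499776 ≈ -0.0025336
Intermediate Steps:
W = -6178/8867 (W = -30890/44335 = -30890*1/44335 = -6178/8867 ≈ -0.69674)
s(X) = -150 - X (s(X) = -83 - ((X + 42) + 25) = -83 - ((42 + X) + 25) = -83 - (67 + X) = -83 + (-67 - X) = -150 - X)
1/(s(244) + W) = 1/((-150 - 1*244) - 6178/8867) = 1/((-150 - 244) - 6178/8867) = 1/(-394 - 6178/8867) = 1/(-3499776/8867) = -8867/3499776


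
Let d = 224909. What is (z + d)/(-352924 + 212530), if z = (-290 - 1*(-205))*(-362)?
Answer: -255679/140394 ≈ -1.8212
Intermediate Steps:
z = 30770 (z = (-290 + 205)*(-362) = -85*(-362) = 30770)
(z + d)/(-352924 + 212530) = (30770 + 224909)/(-352924 + 212530) = 255679/(-140394) = 255679*(-1/140394) = -255679/140394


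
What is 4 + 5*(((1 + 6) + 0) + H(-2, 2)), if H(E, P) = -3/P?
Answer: 63/2 ≈ 31.500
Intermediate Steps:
4 + 5*(((1 + 6) + 0) + H(-2, 2)) = 4 + 5*(((1 + 6) + 0) - 3/2) = 4 + 5*((7 + 0) - 3*½) = 4 + 5*(7 - 3/2) = 4 + 5*(11/2) = 4 + 55/2 = 63/2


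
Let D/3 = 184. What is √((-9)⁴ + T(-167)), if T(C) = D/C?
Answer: √182887545/167 ≈ 80.980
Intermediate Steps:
D = 552 (D = 3*184 = 552)
T(C) = 552/C
√((-9)⁴ + T(-167)) = √((-9)⁴ + 552/(-167)) = √(6561 + 552*(-1/167)) = √(6561 - 552/167) = √(1095135/167) = √182887545/167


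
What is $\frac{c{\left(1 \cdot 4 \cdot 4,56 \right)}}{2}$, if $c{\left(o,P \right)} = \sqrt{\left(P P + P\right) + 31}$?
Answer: $\frac{\sqrt{3223}}{2} \approx 28.386$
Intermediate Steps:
$c{\left(o,P \right)} = \sqrt{31 + P + P^{2}}$ ($c{\left(o,P \right)} = \sqrt{\left(P^{2} + P\right) + 31} = \sqrt{\left(P + P^{2}\right) + 31} = \sqrt{31 + P + P^{2}}$)
$\frac{c{\left(1 \cdot 4 \cdot 4,56 \right)}}{2} = \frac{\sqrt{31 + 56 + 56^{2}}}{2} = \sqrt{31 + 56 + 3136} \cdot \frac{1}{2} = \sqrt{3223} \cdot \frac{1}{2} = \frac{\sqrt{3223}}{2}$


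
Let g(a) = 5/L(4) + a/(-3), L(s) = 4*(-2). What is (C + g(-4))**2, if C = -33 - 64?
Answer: 5340721/576 ≈ 9272.1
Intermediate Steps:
C = -97
L(s) = -8
g(a) = -5/8 - a/3 (g(a) = 5/(-8) + a/(-3) = 5*(-1/8) + a*(-1/3) = -5/8 - a/3)
(C + g(-4))**2 = (-97 + (-5/8 - 1/3*(-4)))**2 = (-97 + (-5/8 + 4/3))**2 = (-97 + 17/24)**2 = (-2311/24)**2 = 5340721/576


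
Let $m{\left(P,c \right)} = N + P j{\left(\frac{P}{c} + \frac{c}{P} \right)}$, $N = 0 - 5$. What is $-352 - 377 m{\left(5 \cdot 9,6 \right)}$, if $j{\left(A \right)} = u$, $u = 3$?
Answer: $-49362$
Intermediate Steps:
$j{\left(A \right)} = 3$
$N = -5$
$m{\left(P,c \right)} = -5 + 3 P$ ($m{\left(P,c \right)} = -5 + P 3 = -5 + 3 P$)
$-352 - 377 m{\left(5 \cdot 9,6 \right)} = -352 - 377 \left(-5 + 3 \cdot 5 \cdot 9\right) = -352 - 377 \left(-5 + 3 \cdot 45\right) = -352 - 377 \left(-5 + 135\right) = -352 - 49010 = -49362$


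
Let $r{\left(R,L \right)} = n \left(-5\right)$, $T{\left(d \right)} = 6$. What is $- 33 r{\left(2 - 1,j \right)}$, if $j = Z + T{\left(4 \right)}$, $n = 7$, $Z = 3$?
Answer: $1155$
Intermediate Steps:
$j = 9$ ($j = 3 + 6 = 9$)
$r{\left(R,L \right)} = -35$ ($r{\left(R,L \right)} = 7 \left(-5\right) = -35$)
$- 33 r{\left(2 - 1,j \right)} = \left(-33\right) \left(-35\right) = 1155$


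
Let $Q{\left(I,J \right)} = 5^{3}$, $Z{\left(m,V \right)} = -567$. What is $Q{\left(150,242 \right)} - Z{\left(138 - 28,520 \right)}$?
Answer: $692$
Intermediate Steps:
$Q{\left(I,J \right)} = 125$
$Q{\left(150,242 \right)} - Z{\left(138 - 28,520 \right)} = 125 - -567 = 125 + 567 = 692$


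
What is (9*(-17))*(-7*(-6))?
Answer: -6426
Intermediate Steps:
(9*(-17))*(-7*(-6)) = -153*42 = -6426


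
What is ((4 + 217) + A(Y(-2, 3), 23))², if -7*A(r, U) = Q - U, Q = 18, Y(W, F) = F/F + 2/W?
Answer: 2408704/49 ≈ 49157.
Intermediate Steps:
Y(W, F) = 1 + 2/W
A(r, U) = -18/7 + U/7 (A(r, U) = -(18 - U)/7 = -18/7 + U/7)
((4 + 217) + A(Y(-2, 3), 23))² = ((4 + 217) + (-18/7 + (⅐)*23))² = (221 + (-18/7 + 23/7))² = (221 + 5/7)² = (1552/7)² = 2408704/49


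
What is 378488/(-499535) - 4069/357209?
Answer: -137231927907/178438397815 ≈ -0.76907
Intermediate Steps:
378488/(-499535) - 4069/357209 = 378488*(-1/499535) - 4069*1/357209 = -378488/499535 - 4069/357209 = -137231927907/178438397815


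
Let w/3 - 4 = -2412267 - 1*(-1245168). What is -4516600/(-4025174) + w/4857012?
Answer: 1307316508435/3258386403348 ≈ 0.40122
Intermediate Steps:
w = -3501285 (w = 12 + 3*(-2412267 - 1*(-1245168)) = 12 + 3*(-2412267 + 1245168) = 12 + 3*(-1167099) = 12 - 3501297 = -3501285)
-4516600/(-4025174) + w/4857012 = -4516600/(-4025174) - 3501285/4857012 = -4516600*(-1/4025174) - 3501285*1/4857012 = 2258300/2012587 - 1167095/1619004 = 1307316508435/3258386403348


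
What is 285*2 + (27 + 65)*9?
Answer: 1398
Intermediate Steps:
285*2 + (27 + 65)*9 = 570 + 92*9 = 570 + 828 = 1398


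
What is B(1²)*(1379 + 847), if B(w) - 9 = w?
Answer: 22260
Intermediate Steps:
B(w) = 9 + w
B(1²)*(1379 + 847) = (9 + 1²)*(1379 + 847) = (9 + 1)*2226 = 10*2226 = 22260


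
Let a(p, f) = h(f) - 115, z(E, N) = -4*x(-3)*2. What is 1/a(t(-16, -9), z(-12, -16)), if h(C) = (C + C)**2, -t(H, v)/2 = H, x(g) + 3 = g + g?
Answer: 1/20621 ≈ 4.8494e-5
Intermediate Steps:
x(g) = -3 + 2*g (x(g) = -3 + (g + g) = -3 + 2*g)
t(H, v) = -2*H
h(C) = 4*C**2 (h(C) = (2*C)**2 = 4*C**2)
z(E, N) = 72 (z(E, N) = -4*(-3 + 2*(-3))*2 = -4*(-3 - 6)*2 = -4*(-9)*2 = 36*2 = 72)
a(p, f) = -115 + 4*f**2 (a(p, f) = 4*f**2 - 115 = -115 + 4*f**2)
1/a(t(-16, -9), z(-12, -16)) = 1/(-115 + 4*72**2) = 1/(-115 + 4*5184) = 1/(-115 + 20736) = 1/20621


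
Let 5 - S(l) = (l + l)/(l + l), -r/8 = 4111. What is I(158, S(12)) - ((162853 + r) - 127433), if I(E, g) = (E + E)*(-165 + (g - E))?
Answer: -103336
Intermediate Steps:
r = -32888 (r = -8*4111 = -32888)
S(l) = 4 (S(l) = 5 - (l + l)/(l + l) = 5 - 2*l/(2*l) = 5 - 2*l*1/(2*l) = 5 - 1*1 = 5 - 1 = 4)
I(E, g) = 2*E*(-165 + g - E) (I(E, g) = (2*E)*(-165 + g - E) = 2*E*(-165 + g - E))
I(158, S(12)) - ((162853 + r) - 127433) = 2*158*(-165 + 4 - 1*158) - ((162853 - 32888) - 127433) = 2*158*(-165 + 4 - 158) - (129965 - 127433) = 2*158*(-319) - 1*2532 = -100804 - 2532 = -103336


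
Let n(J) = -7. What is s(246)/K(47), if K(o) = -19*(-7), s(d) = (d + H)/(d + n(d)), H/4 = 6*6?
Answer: 390/31787 ≈ 0.012269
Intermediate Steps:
H = 144 (H = 4*(6*6) = 4*36 = 144)
s(d) = (144 + d)/(-7 + d) (s(d) = (d + 144)/(d - 7) = (144 + d)/(-7 + d))
K(o) = 133
s(246)/K(47) = ((144 + 246)/(-7 + 246))/133 = (390/239)*(1/133) = 390/31787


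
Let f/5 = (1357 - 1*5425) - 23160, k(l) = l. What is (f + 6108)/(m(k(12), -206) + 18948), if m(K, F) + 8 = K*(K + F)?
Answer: -32508/4153 ≈ -7.8276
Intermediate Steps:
f = -136140 (f = 5*((1357 - 1*5425) - 23160) = 5*((1357 - 5425) - 23160) = 5*(-4068 - 23160) = 5*(-27228) = -136140)
m(K, F) = -8 + K*(F + K) (m(K, F) = -8 + K*(K + F) = -8 + K*(F + K))
(f + 6108)/(m(k(12), -206) + 18948) = (-136140 + 6108)/((-8 + 12² - 206*12) + 18948) = -130032/((-8 + 144 - 2472) + 18948) = -130032/(-2336 + 18948) = -130032/16612 = -130032*1/16612 = -32508/4153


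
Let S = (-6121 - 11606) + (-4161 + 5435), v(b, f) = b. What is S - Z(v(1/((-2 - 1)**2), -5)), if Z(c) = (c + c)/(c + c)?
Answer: -16454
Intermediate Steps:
S = -16453 (S = -17727 + 1274 = -16453)
Z(c) = 1 (Z(c) = (2*c)/((2*c)) = (2*c)*(1/(2*c)) = 1)
S - Z(v(1/((-2 - 1)**2), -5)) = -16453 - 1*1 = -16453 - 1 = -16454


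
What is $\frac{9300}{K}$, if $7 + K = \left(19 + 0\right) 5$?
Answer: $\frac{2325}{22} \approx 105.68$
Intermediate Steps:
$K = 88$ ($K = -7 + \left(19 + 0\right) 5 = -7 + 19 \cdot 5 = -7 + 95 = 88$)
$\frac{9300}{K} = \frac{9300}{88} = 9300 \cdot \frac{1}{88} = \frac{2325}{22}$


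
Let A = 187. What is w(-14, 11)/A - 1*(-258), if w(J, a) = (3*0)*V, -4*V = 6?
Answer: 258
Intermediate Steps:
V = -3/2 (V = -¼*6 = -3/2 ≈ -1.5000)
w(J, a) = 0 (w(J, a) = (3*0)*(-3/2) = 0*(-3/2) = 0)
w(-14, 11)/A - 1*(-258) = 0/187 - 1*(-258) = 0*(1/187) + 258 = 0 + 258 = 258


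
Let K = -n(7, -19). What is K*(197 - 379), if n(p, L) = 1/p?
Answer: 26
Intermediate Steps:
K = -1/7 ≈ -0.14286
K*(197 - 379) = -(197 - 379)/7 = -1/7*(-182) = 26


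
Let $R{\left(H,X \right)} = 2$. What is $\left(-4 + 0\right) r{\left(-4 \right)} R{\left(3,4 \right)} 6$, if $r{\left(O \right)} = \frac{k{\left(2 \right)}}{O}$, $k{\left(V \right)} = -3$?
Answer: $-36$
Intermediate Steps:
$r{\left(O \right)} = - \frac{3}{O}$
$\left(-4 + 0\right) r{\left(-4 \right)} R{\left(3,4 \right)} 6 = \left(-4 + 0\right) \left(- \frac{3}{-4}\right) 2 \cdot 6 = - 4 \left(\left(-3\right) \left(- \frac{1}{4}\right)\right) 2 \cdot 6 = \left(-4\right) \frac{3}{4} \cdot 2 \cdot 6 = \left(-3\right) 2 \cdot 6 = \left(-6\right) 6 = -36$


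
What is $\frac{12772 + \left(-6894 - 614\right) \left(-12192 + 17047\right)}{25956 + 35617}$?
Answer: $- \frac{36438568}{61573} \approx -591.79$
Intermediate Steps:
$\frac{12772 + \left(-6894 - 614\right) \left(-12192 + 17047\right)}{25956 + 35617} = \frac{12772 - 36451340}{61573} = \left(12772 - 36451340\right) \frac{1}{61573} = \left(-36438568\right) \frac{1}{61573} = - \frac{36438568}{61573}$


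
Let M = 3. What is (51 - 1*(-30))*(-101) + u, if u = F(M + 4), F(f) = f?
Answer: -8174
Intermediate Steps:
u = 7 (u = 3 + 4 = 7)
(51 - 1*(-30))*(-101) + u = (51 - 1*(-30))*(-101) + 7 = (51 + 30)*(-101) + 7 = 81*(-101) + 7 = -8181 + 7 = -8174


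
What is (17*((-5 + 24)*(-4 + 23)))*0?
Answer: 0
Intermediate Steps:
(17*((-5 + 24)*(-4 + 23)))*0 = (17*(19*19))*0 = (17*361)*0 = 6137*0 = 0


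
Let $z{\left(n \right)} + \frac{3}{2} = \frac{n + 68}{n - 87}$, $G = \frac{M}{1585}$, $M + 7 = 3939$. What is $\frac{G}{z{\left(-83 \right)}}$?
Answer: $- \frac{16711}{9510} \approx -1.7572$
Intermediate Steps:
$M = 3932$ ($M = -7 + 3939 = 3932$)
$G = \frac{3932}{1585} \approx 2.4808$
$z{\left(n \right)} = - \frac{3}{2} + \frac{68 + n}{-87 + n}$ ($z{\left(n \right)} = - \frac{3}{2} + \frac{n + 68}{n - 87} = - \frac{3}{2} + \frac{68 + n}{-87 + n}$)
$\frac{G}{z{\left(-83 \right)}} = \frac{3932}{1585 \frac{397 - -83}{2 \left(-87 - 83\right)}} = \frac{3932}{1585 \frac{397 + 83}{2 \left(-170\right)}} = \frac{3932}{1585 \cdot \frac{1}{2} \left(- \frac{1}{170}\right) 480} = \frac{3932}{1585 \left(- \frac{24}{17}\right)} = \frac{3932}{1585} \left(- \frac{17}{24}\right) = - \frac{16711}{9510}$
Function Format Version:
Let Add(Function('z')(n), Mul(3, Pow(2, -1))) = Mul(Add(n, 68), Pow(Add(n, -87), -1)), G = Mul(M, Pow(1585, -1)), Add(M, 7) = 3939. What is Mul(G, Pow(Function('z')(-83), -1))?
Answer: Rational(-16711, 9510) ≈ -1.7572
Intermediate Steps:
M = 3932 (M = Add(-7, 3939) = 3932)
G = Rational(3932, 1585) (G = Mul(3932, Pow(1585, -1)) = Mul(3932, Rational(1, 1585)) = Rational(3932, 1585) ≈ 2.4808)
Function('z')(n) = Add(Rational(-3, 2), Mul(Pow(Add(-87, n), -1), Add(68, n))) (Function('z')(n) = Add(Rational(-3, 2), Mul(Add(n, 68), Pow(Add(n, -87), -1))) = Add(Rational(-3, 2), Mul(Add(68, n), Pow(Add(-87, n), -1))) = Add(Rational(-3, 2), Mul(Pow(Add(-87, n), -1), Add(68, n))))
Mul(G, Pow(Function('z')(-83), -1)) = Mul(Rational(3932, 1585), Pow(Mul(Rational(1, 2), Pow(Add(-87, -83), -1), Add(397, Mul(-1, -83))), -1)) = Mul(Rational(3932, 1585), Pow(Mul(Rational(1, 2), Pow(-170, -1), Add(397, 83)), -1)) = Mul(Rational(3932, 1585), Pow(Mul(Rational(1, 2), Rational(-1, 170), 480), -1)) = Mul(Rational(3932, 1585), Pow(Rational(-24, 17), -1)) = Mul(Rational(3932, 1585), Rational(-17, 24)) = Rational(-16711, 9510)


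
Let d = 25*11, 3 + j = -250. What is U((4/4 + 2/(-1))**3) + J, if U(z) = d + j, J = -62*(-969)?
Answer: 60100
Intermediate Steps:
j = -253 (j = -3 - 250 = -253)
d = 275
J = 60078
U(z) = 22 (U(z) = 275 - 253 = 22)
U((4/4 + 2/(-1))**3) + J = 22 + 60078 = 60100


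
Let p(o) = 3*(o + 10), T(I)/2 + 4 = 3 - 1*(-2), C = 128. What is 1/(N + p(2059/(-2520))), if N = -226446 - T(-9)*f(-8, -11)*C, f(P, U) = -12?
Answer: -840/187611019 ≈ -4.4773e-6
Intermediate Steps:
T(I) = 2 (T(I) = -8 + 2*(3 - 1*(-2)) = -8 + 2*(3 + 2) = -8 + 2*5 = -8 + 10 = 2)
N = -223374 (N = -226446 - 2*(-12)*128 = -226446 - (-24)*128 = -226446 - 1*(-3072) = -226446 + 3072 = -223374)
p(o) = 30 + 3*o (p(o) = 3*(10 + o) = 30 + 3*o)
1/(N + p(2059/(-2520))) = 1/(-223374 + (30 + 3*(2059/(-2520)))) = 1/(-223374 + (30 + 3*(2059*(-1/2520)))) = 1/(-223374 + (30 + 3*(-2059/2520))) = 1/(-223374 + (30 - 2059/840)) = 1/(-223374 + 23141/840) = 1/(-187611019/840) = -840/187611019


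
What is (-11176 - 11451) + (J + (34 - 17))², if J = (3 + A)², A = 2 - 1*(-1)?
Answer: -19818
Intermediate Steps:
A = 3 (A = 2 + 1 = 3)
J = 36 (J = (3 + 3)² = 6² = 36)
(-11176 - 11451) + (J + (34 - 17))² = (-11176 - 11451) + (36 + (34 - 17))² = -22627 + (36 + 17)² = -22627 + 53² = -22627 + 2809 = -19818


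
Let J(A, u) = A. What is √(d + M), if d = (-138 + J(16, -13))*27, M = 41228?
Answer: √37934 ≈ 194.77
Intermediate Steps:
d = -3294 (d = (-138 + 16)*27 = -122*27 = -3294)
√(d + M) = √(-3294 + 41228) = √37934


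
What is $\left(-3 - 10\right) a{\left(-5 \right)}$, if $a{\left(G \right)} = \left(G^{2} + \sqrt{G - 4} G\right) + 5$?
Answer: $-390 + 195 i \approx -390.0 + 195.0 i$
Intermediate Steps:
$a{\left(G \right)} = 5 + G^{2} + G \sqrt{-4 + G}$ ($a{\left(G \right)} = \left(G^{2} + \sqrt{-4 + G} G\right) + 5 = \left(G^{2} + G \sqrt{-4 + G}\right) + 5 = 5 + G^{2} + G \sqrt{-4 + G}$)
$\left(-3 - 10\right) a{\left(-5 \right)} = \left(-3 - 10\right) \left(5 + \left(-5\right)^{2} - 5 \sqrt{-4 - 5}\right) = \left(-3 - 10\right) \left(5 + 25 - 5 \sqrt{-9}\right) = \left(-3 - 10\right) \left(5 + 25 - 5 \cdot 3 i\right) = - 13 \left(5 + 25 - 15 i\right) = - 13 \left(30 - 15 i\right) = -390 + 195 i$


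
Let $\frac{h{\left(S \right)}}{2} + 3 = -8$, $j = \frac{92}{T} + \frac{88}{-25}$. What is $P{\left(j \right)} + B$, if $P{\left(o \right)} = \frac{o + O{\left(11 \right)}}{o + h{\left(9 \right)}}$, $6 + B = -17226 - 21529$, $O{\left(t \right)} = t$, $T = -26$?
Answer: $- \frac{122020055}{3148} \approx -38761.0$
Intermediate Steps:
$B = -38761$ ($B = -6 - 38755 = -38761$)
$j = - \frac{2294}{325}$ ($j = \frac{92}{-26} + \frac{88}{-25} = 92 \left(- \frac{1}{26}\right) + 88 \left(- \frac{1}{25}\right) = - \frac{46}{13} - \frac{88}{25} = - \frac{2294}{325} \approx -7.0585$)
$h{\left(S \right)} = -22$ ($h{\left(S \right)} = -6 + 2 \left(-8\right) = -6 - 16 = -22$)
$P{\left(o \right)} = \frac{11 + o}{-22 + o}$ ($P{\left(o \right)} = \frac{o + 11}{o - 22} = \frac{11 + o}{-22 + o}$)
$P{\left(j \right)} + B = \frac{11 - \frac{2294}{325}}{-22 - \frac{2294}{325}} - 38761 = \frac{1}{- \frac{9444}{325}} \cdot \frac{1281}{325} - 38761 = \left(- \frac{325}{9444}\right) \frac{1281}{325} - 38761 = - \frac{427}{3148} - 38761 = - \frac{122020055}{3148}$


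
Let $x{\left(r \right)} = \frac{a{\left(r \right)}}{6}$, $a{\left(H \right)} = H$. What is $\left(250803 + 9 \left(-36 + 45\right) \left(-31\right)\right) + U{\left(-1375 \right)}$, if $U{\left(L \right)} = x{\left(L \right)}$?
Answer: $\frac{1488377}{6} \approx 2.4806 \cdot 10^{5}$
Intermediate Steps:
$x{\left(r \right)} = \frac{r}{6}$
$U{\left(L \right)} = \frac{L}{6}$
$\left(250803 + 9 \left(-36 + 45\right) \left(-31\right)\right) + U{\left(-1375 \right)} = \left(250803 + 9 \left(-36 + 45\right) \left(-31\right)\right) + \frac{1}{6} \left(-1375\right) = \left(250803 + 9 \cdot 9 \left(-31\right)\right) - \frac{1375}{6} = \left(250803 + 9 \left(-279\right)\right) - \frac{1375}{6} = \left(250803 - 2511\right) - \frac{1375}{6} = 248292 - \frac{1375}{6} = \frac{1488377}{6}$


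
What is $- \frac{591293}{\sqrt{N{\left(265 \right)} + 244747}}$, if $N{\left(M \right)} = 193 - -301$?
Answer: $- \frac{591293 \sqrt{27249}}{81747} \approx -1194.0$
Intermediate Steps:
$N{\left(M \right)} = 494$ ($N{\left(M \right)} = 193 + 301 = 494$)
$- \frac{591293}{\sqrt{N{\left(265 \right)} + 244747}} = - \frac{591293}{\sqrt{494 + 244747}} = - \frac{591293}{\sqrt{245241}} = - \frac{591293}{3 \sqrt{27249}} = - 591293 \frac{\sqrt{27249}}{81747} = - \frac{591293 \sqrt{27249}}{81747}$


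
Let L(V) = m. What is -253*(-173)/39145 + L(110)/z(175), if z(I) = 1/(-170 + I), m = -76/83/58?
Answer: 97914433/94222015 ≈ 1.0392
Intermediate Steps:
m = -38/2407 (m = -76*1/83*(1/58) = -76/83*1/58 = -38/2407 ≈ -0.015787)
L(V) = -38/2407
-253*(-173)/39145 + L(110)/z(175) = -253*(-173)/39145 - 38/(2407*(1/(-170 + 175))) = 43769*(1/39145) - 38/(2407*(1/5)) = 43769/39145 - 38/(2407*⅕) = 43769/39145 - 38/2407*5 = 43769/39145 - 190/2407 = 97914433/94222015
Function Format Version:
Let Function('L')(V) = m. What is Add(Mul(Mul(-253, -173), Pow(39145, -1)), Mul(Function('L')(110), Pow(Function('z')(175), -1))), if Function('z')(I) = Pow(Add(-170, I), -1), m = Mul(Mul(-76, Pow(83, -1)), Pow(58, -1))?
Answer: Rational(97914433, 94222015) ≈ 1.0392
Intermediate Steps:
m = Rational(-38, 2407) (m = Mul(Mul(-76, Rational(1, 83)), Rational(1, 58)) = Mul(Rational(-76, 83), Rational(1, 58)) = Rational(-38, 2407) ≈ -0.015787)
Function('L')(V) = Rational(-38, 2407)
Add(Mul(Mul(-253, -173), Pow(39145, -1)), Mul(Function('L')(110), Pow(Function('z')(175), -1))) = Add(Mul(Mul(-253, -173), Pow(39145, -1)), Mul(Rational(-38, 2407), Pow(Pow(Add(-170, 175), -1), -1))) = Add(Mul(43769, Rational(1, 39145)), Mul(Rational(-38, 2407), Pow(Pow(5, -1), -1))) = Add(Rational(43769, 39145), Mul(Rational(-38, 2407), Pow(Rational(1, 5), -1))) = Add(Rational(43769, 39145), Mul(Rational(-38, 2407), 5)) = Add(Rational(43769, 39145), Rational(-190, 2407)) = Rational(97914433, 94222015)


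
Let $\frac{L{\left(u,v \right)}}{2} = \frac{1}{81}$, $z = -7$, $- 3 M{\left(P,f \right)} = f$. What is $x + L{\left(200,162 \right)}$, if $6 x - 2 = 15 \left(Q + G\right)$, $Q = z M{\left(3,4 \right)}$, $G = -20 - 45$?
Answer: $- \frac{22487}{162} \approx -138.81$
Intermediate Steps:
$G = -65$
$M{\left(P,f \right)} = - \frac{f}{3}$
$L{\left(u,v \right)} = \frac{2}{81}$
$Q = \frac{28}{3}$ ($Q = - 7 \left(\left(- \frac{1}{3}\right) 4\right) = \left(-7\right) \left(- \frac{4}{3}\right) = \frac{28}{3} \approx 9.3333$)
$x = - \frac{833}{6}$ ($x = \frac{1}{3} + \frac{15 \left(\frac{28}{3} - 65\right)}{6} = \frac{1}{3} + \frac{15 \left(- \frac{167}{3}\right)}{6} = \frac{1}{3} + \frac{1}{6} \left(-835\right) = \frac{1}{3} - \frac{835}{6} = - \frac{833}{6} \approx -138.83$)
$x + L{\left(200,162 \right)} = - \frac{833}{6} + \frac{2}{81} = - \frac{22487}{162}$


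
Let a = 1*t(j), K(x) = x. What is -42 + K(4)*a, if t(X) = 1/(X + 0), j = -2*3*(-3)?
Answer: -376/9 ≈ -41.778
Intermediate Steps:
j = 18 (j = -6*(-3) = 18)
t(X) = 1/X
a = 1/18 ≈ 0.055556
-42 + K(4)*a = -42 + 4*(1/18) = -42 + 2/9 = -376/9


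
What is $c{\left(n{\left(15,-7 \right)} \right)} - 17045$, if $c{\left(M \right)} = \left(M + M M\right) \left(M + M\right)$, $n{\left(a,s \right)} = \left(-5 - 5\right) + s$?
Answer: $-26293$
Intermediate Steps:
$n{\left(a,s \right)} = -10 + s$
$c{\left(M \right)} = 2 M \left(M + M^{2}\right)$ ($c{\left(M \right)} = \left(M + M^{2}\right) 2 M = 2 M \left(M + M^{2}\right)$)
$c{\left(n{\left(15,-7 \right)} \right)} - 17045 = 2 \left(-10 - 7\right)^{2} \left(1 - 17\right) - 17045 = 2 \left(-17\right)^{2} \left(1 - 17\right) - 17045 = 2 \cdot 289 \left(-16\right) - 17045 = -9248 - 17045 = -26293$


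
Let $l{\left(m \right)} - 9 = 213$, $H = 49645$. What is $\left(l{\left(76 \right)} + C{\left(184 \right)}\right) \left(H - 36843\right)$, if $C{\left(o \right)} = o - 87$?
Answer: $4083838$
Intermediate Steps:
$l{\left(m \right)} = 222$ ($l{\left(m \right)} = 9 + 213 = 222$)
$C{\left(o \right)} = -87 + o$ ($C{\left(o \right)} = o - 87 = -87 + o$)
$\left(l{\left(76 \right)} + C{\left(184 \right)}\right) \left(H - 36843\right) = \left(222 + \left(-87 + 184\right)\right) \left(49645 - 36843\right) = \left(222 + 97\right) 12802 = 319 \cdot 12802 = 4083838$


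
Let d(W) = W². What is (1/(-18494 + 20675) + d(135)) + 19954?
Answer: 83268400/2181 ≈ 38179.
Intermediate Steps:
(1/(-18494 + 20675) + d(135)) + 19954 = (1/(-18494 + 20675) + 135²) + 19954 = (1/2181 + 18225) + 19954 = 39748726/2181 + 19954 = 83268400/2181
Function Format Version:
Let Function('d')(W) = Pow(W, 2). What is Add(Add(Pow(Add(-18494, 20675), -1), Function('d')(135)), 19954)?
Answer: Rational(83268400, 2181) ≈ 38179.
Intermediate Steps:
Add(Add(Pow(Add(-18494, 20675), -1), Function('d')(135)), 19954) = Add(Add(Pow(Add(-18494, 20675), -1), Pow(135, 2)), 19954) = Add(Add(Pow(2181, -1), 18225), 19954) = Add(Add(Rational(1, 2181), 18225), 19954) = Add(Rational(39748726, 2181), 19954) = Rational(83268400, 2181)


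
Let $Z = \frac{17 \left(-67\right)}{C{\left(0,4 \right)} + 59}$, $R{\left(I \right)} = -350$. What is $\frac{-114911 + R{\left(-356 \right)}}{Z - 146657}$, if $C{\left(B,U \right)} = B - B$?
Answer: $\frac{6800399}{8653902} \approx 0.78582$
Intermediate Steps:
$C{\left(B,U \right)} = 0$
$Z = - \frac{1139}{59}$ ($Z = \frac{17 \left(-67\right)}{0 + 59} = - \frac{1139}{59} \approx -19.305$)
$\frac{-114911 + R{\left(-356 \right)}}{Z - 146657} = \frac{-114911 - 350}{- \frac{1139}{59} - 146657} = - \frac{115261}{- \frac{8653902}{59}} = \left(-115261\right) \left(- \frac{59}{8653902}\right) = \frac{6800399}{8653902}$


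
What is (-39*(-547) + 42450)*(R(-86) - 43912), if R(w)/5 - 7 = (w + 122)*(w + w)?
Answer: -4773328371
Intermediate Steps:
R(w) = 35 + 10*w*(122 + w) (R(w) = 35 + 5*((w + 122)*(w + w)) = 35 + 5*((122 + w)*(2*w)) = 35 + 5*(2*w*(122 + w)) = 35 + 10*w*(122 + w))
(-39*(-547) + 42450)*(R(-86) - 43912) = (-39*(-547) + 42450)*((35 + 10*(-86)**2 + 1220*(-86)) - 43912) = (21333 + 42450)*((35 + 10*7396 - 104920) - 43912) = 63783*((35 + 73960 - 104920) - 43912) = 63783*(-30925 - 43912) = 63783*(-74837) = -4773328371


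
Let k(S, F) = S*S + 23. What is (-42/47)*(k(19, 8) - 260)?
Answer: -5208/47 ≈ -110.81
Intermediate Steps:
k(S, F) = 23 + S**2 (k(S, F) = S**2 + 23 = 23 + S**2)
(-42/47)*(k(19, 8) - 260) = (-42/47)*((23 + 19**2) - 260) = (-42*1/47)*((23 + 361) - 260) = -42*(384 - 260)/47 = -42/47*124 = -5208/47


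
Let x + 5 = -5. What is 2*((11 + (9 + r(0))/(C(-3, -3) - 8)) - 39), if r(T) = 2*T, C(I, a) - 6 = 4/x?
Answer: -127/2 ≈ -63.500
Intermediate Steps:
x = -10 (x = -5 - 5 = -10)
C(I, a) = 28/5 (C(I, a) = 6 + 4/(-10) = 6 + 4*(-1/10) = 6 - 2/5 = 28/5)
2*((11 + (9 + r(0))/(C(-3, -3) - 8)) - 39) = 2*((11 + (9 + 2*0)/(28/5 - 8)) - 39) = 2*((11 + (9 + 0)/(-12/5)) - 39) = 2*((11 + 9*(-5/12)) - 39) = 2*((11 - 15/4) - 39) = 2*(29/4 - 39) = 2*(-127/4) = -127/2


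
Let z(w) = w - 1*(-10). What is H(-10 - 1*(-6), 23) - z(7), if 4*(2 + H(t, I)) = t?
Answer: -20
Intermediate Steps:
H(t, I) = -2 + t/4
z(w) = 10 + w (z(w) = w + 10 = 10 + w)
H(-10 - 1*(-6), 23) - z(7) = (-2 + (-10 - 1*(-6))/4) - (10 + 7) = (-2 + (-10 + 6)/4) - 1*17 = (-2 + (1/4)*(-4)) - 17 = (-2 - 1) - 17 = -3 - 17 = -20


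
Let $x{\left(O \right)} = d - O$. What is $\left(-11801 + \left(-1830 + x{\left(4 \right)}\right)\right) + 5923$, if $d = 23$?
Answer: $-7689$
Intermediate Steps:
$x{\left(O \right)} = 23 - O$
$\left(-11801 + \left(-1830 + x{\left(4 \right)}\right)\right) + 5923 = \left(-11801 + \left(-1830 + \left(23 - 4\right)\right)\right) + 5923 = \left(-11801 + \left(-1830 + 19\right)\right) + 5923 = \left(-11801 - 1811\right) + 5923 = -13612 + 5923 = -7689$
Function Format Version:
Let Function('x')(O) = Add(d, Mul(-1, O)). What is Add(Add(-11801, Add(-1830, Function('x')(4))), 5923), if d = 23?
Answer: -7689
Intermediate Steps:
Function('x')(O) = Add(23, Mul(-1, O))
Add(Add(-11801, Add(-1830, Function('x')(4))), 5923) = Add(Add(-11801, Add(-1830, Add(23, Mul(-1, 4)))), 5923) = Add(Add(-11801, Add(-1830, Add(23, -4))), 5923) = Add(Add(-11801, Add(-1830, 19)), 5923) = Add(Add(-11801, -1811), 5923) = Add(-13612, 5923) = -7689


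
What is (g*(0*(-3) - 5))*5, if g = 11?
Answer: -275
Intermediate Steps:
(g*(0*(-3) - 5))*5 = (11*(0*(-3) - 5))*5 = (11*(0 - 5))*5 = (11*(-5))*5 = -55*5 = -275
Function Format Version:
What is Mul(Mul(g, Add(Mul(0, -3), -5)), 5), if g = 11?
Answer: -275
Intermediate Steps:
Mul(Mul(g, Add(Mul(0, -3), -5)), 5) = Mul(Mul(11, Add(Mul(0, -3), -5)), 5) = Mul(Mul(11, Add(0, -5)), 5) = Mul(Mul(11, -5), 5) = Mul(-55, 5) = -275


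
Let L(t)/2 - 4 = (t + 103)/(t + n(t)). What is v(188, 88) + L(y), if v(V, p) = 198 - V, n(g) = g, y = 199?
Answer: 3884/199 ≈ 19.518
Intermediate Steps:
L(t) = 8 + (103 + t)/t (L(t) = 8 + 2*((t + 103)/(t + t)) = 8 + 2*((103 + t)/((2*t))) = 8 + 2*((103 + t)*(1/(2*t))) = 8 + 2*((103 + t)/(2*t)) = 8 + (103 + t)/t)
v(188, 88) + L(y) = (198 - 1*188) + (9 + 103/199) = (198 - 188) + (9 + 103*(1/199)) = 10 + (9 + 103/199) = 10 + 1894/199 = 3884/199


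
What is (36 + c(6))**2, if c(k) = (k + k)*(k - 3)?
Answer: 5184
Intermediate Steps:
c(k) = 2*k*(-3 + k) (c(k) = (2*k)*(-3 + k) = 2*k*(-3 + k))
(36 + c(6))**2 = (36 + 2*6*(-3 + 6))**2 = (36 + 2*6*3)**2 = (36 + 36)**2 = 72**2 = 5184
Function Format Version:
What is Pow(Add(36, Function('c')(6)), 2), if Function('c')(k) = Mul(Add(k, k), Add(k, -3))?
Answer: 5184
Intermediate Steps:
Function('c')(k) = Mul(2, k, Add(-3, k)) (Function('c')(k) = Mul(Mul(2, k), Add(-3, k)) = Mul(2, k, Add(-3, k)))
Pow(Add(36, Function('c')(6)), 2) = Pow(Add(36, Mul(2, 6, Add(-3, 6))), 2) = Pow(Add(36, Mul(2, 6, 3)), 2) = Pow(Add(36, 36), 2) = Pow(72, 2) = 5184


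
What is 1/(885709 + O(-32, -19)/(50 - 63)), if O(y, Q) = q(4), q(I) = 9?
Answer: 13/11514208 ≈ 1.1290e-6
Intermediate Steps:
O(y, Q) = 9
1/(885709 + O(-32, -19)/(50 - 63)) = 1/(885709 + 9/(50 - 63)) = 1/(885709 + 9/(-13)) = 1/(885709 - 1/13*9) = 1/(885709 - 9/13) = 1/(11514208/13) = 13/11514208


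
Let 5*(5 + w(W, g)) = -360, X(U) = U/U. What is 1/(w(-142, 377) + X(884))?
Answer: -1/76 ≈ -0.013158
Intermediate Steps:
X(U) = 1
w(W, g) = -77 (w(W, g) = -5 + (1/5)*(-360) = -5 - 72 = -77)
1/(w(-142, 377) + X(884)) = 1/(-77 + 1) = 1/(-76) = -1/76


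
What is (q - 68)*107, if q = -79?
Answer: -15729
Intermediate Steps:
(q - 68)*107 = (-79 - 68)*107 = -147*107 = -15729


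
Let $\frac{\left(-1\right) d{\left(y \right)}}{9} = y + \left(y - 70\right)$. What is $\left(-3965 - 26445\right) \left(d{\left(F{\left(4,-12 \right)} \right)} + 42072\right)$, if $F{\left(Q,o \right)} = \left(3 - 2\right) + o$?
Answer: $-1304589000$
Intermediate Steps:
$F{\left(Q,o \right)} = 1 + o$
$d{\left(y \right)} = 630 - 18 y$ ($d{\left(y \right)} = - 9 \left(y + \left(y - 70\right)\right) = - 9 \left(y + \left(-70 + y\right)\right) = - 9 \left(-70 + 2 y\right) = 630 - 18 y$)
$\left(-3965 - 26445\right) \left(d{\left(F{\left(4,-12 \right)} \right)} + 42072\right) = \left(-3965 - 26445\right) \left(\left(630 - 18 \left(1 - 12\right)\right) + 42072\right) = - 30410 \left(\left(630 - -198\right) + 42072\right) = - 30410 \left(\left(630 + 198\right) + 42072\right) = - 30410 \left(828 + 42072\right) = \left(-30410\right) 42900 = -1304589000$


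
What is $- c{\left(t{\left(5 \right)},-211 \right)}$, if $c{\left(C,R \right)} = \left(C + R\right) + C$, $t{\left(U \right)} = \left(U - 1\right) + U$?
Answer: $193$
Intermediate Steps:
$t{\left(U \right)} = -1 + 2 U$ ($t{\left(U \right)} = \left(-1 + U\right) + U = -1 + 2 U$)
$c{\left(C,R \right)} = R + 2 C$
$- c{\left(t{\left(5 \right)},-211 \right)} = - (-211 + 2 \left(-1 + 2 \cdot 5\right)) = - (-211 + 2 \left(-1 + 10\right)) = - (-211 + 2 \cdot 9) = - (-211 + 18) = \left(-1\right) \left(-193\right) = 193$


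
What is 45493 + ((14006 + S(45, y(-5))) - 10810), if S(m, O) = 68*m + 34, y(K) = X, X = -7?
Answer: 51783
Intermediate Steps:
y(K) = -7
S(m, O) = 34 + 68*m
45493 + ((14006 + S(45, y(-5))) - 10810) = 45493 + ((14006 + (34 + 68*45)) - 10810) = 45493 + ((14006 + (34 + 3060)) - 10810) = 45493 + ((14006 + 3094) - 10810) = 45493 + (17100 - 10810) = 45493 + 6290 = 51783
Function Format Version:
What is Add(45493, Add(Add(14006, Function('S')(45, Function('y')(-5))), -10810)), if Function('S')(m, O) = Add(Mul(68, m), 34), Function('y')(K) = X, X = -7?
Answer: 51783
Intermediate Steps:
Function('y')(K) = -7
Function('S')(m, O) = Add(34, Mul(68, m))
Add(45493, Add(Add(14006, Function('S')(45, Function('y')(-5))), -10810)) = Add(45493, Add(Add(14006, Add(34, Mul(68, 45))), -10810)) = Add(45493, Add(Add(14006, Add(34, 3060)), -10810)) = Add(45493, Add(Add(14006, 3094), -10810)) = Add(45493, Add(17100, -10810)) = Add(45493, 6290) = 51783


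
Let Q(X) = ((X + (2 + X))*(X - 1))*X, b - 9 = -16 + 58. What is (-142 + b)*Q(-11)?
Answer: 240240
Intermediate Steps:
b = 51 (b = 9 + (-16 + 58) = 9 + 42 = 51)
Q(X) = X*(-1 + X)*(2 + 2*X) (Q(X) = ((2 + 2*X)*(-1 + X))*X = ((-1 + X)*(2 + 2*X))*X = X*(-1 + X)*(2 + 2*X))
(-142 + b)*Q(-11) = (-142 + 51)*(2*(-11)*(-1 + (-11)**2)) = -182*(-11)*(-1 + 121) = -182*(-11)*120 = -91*(-2640) = 240240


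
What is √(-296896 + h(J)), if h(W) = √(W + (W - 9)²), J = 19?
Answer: √(-296896 + √119) ≈ 544.87*I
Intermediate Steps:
h(W) = √(W + (-9 + W)²)
√(-296896 + h(J)) = √(-296896 + √(19 + (-9 + 19)²)) = √(-296896 + √(19 + 10²)) = √(-296896 + √(19 + 100)) = √(-296896 + √119)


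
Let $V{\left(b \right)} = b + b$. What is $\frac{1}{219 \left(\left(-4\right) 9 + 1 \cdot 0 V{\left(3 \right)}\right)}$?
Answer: $- \frac{1}{7884} \approx -0.00012684$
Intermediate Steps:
$V{\left(b \right)} = 2 b$
$\frac{1}{219 \left(\left(-4\right) 9 + 1 \cdot 0 V{\left(3 \right)}\right)} = \frac{1}{219 \left(\left(-4\right) 9 + 1 \cdot 0 \cdot 2 \cdot 3\right)} = \frac{1}{219 \left(-36 + 0 \cdot 6\right)} = \frac{1}{219 \left(-36 + 0\right)} = \frac{1}{219 \left(-36\right)} = \frac{1}{-7884} = - \frac{1}{7884}$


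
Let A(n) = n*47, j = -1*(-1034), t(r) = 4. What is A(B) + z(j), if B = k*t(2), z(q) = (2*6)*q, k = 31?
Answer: 18236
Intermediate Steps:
j = 1034
z(q) = 12*q
B = 124 (B = 31*4 = 124)
A(n) = 47*n
A(B) + z(j) = 47*124 + 12*1034 = 5828 + 12408 = 18236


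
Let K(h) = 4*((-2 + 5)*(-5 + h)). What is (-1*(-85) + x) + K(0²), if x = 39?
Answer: 64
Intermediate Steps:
K(h) = -60 + 12*h (K(h) = 4*(3*(-5 + h)) = 4*(-15 + 3*h) = -60 + 12*h)
(-1*(-85) + x) + K(0²) = (-1*(-85) + 39) + (-60 + 12*0²) = (85 + 39) + (-60 + 12*0) = 124 + (-60 + 0) = 124 - 60 = 64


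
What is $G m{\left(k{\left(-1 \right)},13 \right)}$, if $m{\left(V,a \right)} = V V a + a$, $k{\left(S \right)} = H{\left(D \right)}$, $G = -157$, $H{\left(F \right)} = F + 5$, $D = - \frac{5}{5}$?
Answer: $-34697$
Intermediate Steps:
$D = -1$ ($D = \left(-5\right) \frac{1}{5} = -1$)
$H{\left(F \right)} = 5 + F$
$k{\left(S \right)} = 4$ ($k{\left(S \right)} = 5 - 1 = 4$)
$m{\left(V,a \right)} = a + a V^{2}$ ($m{\left(V,a \right)} = V^{2} a + a = a V^{2} + a = a + a V^{2}$)
$G m{\left(k{\left(-1 \right)},13 \right)} = - 157 \cdot 13 \left(1 + 4^{2}\right) = - 157 \cdot 13 \left(1 + 16\right) = - 157 \cdot 13 \cdot 17 = \left(-157\right) 221 = -34697$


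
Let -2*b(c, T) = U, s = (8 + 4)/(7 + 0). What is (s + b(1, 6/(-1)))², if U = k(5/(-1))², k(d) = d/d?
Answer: 289/196 ≈ 1.4745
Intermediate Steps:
k(d) = 1
s = 12/7 ≈ 1.7143
U = 1 (U = 1² = 1)
b(c, T) = -½ (b(c, T) = -½*1 = -½)
(s + b(1, 6/(-1)))² = (12/7 - ½)² = (17/14)² = 289/196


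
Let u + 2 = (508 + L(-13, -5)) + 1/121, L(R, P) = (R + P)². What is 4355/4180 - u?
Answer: -7623175/9196 ≈ -828.97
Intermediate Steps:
L(R, P) = (P + R)²
u = 100431/121 (u = -2 + ((508 + (-5 - 13)²) + 1/121) = -2 + ((508 + (-18)²) + 1/121) = -2 + ((508 + 324) + 1/121) = -2 + (832 + 1/121) = -2 + 100673/121 = 100431/121 ≈ 830.01)
4355/4180 - u = 4355/4180 - 1*100431/121 = 4355*(1/4180) - 100431/121 = 871/836 - 100431/121 = -7623175/9196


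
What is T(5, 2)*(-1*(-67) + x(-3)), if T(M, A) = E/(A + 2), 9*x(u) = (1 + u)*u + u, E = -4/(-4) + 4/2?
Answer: 101/2 ≈ 50.500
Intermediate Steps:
E = 3 (E = -4*(-¼) + 4*(½) = 1 + 2 = 3)
x(u) = u/9 + u*(1 + u)/9 (x(u) = ((1 + u)*u + u)/9 = (u*(1 + u) + u)/9 = (u + u*(1 + u))/9 = u/9 + u*(1 + u)/9)
T(M, A) = 3/(2 + A) (T(M, A) = 3/(A + 2) = 3/(2 + A))
T(5, 2)*(-1*(-67) + x(-3)) = (3/(2 + 2))*(-1*(-67) + (⅑)*(-3)*(2 - 3)) = (3/4)*(67 + (⅑)*(-3)*(-1)) = (3*(¼))*(67 + ⅓) = (¾)*(202/3) = 101/2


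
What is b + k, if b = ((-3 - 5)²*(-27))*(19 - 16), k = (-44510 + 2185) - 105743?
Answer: -153252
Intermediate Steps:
k = -148068 (k = -42325 - 105743 = -148068)
b = -5184 (b = ((-8)²*(-27))*3 = (64*(-27))*3 = -1728*3 = -5184)
b + k = -5184 - 148068 = -153252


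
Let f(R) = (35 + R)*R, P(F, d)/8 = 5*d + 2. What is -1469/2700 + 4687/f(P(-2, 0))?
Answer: 954683/183600 ≈ 5.1998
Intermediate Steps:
P(F, d) = 16 + 40*d (P(F, d) = 8*(5*d + 2) = 8*(2 + 5*d) = 16 + 40*d)
f(R) = R*(35 + R)
-1469/2700 + 4687/f(P(-2, 0)) = -1469/2700 + 4687/(((16 + 40*0)*(35 + (16 + 40*0)))) = -1469*1/2700 + 4687/(((16 + 0)*(35 + (16 + 0)))) = -1469/2700 + 4687/((16*(35 + 16))) = -1469/2700 + 4687/((16*51)) = -1469/2700 + 4687/816 = 954683/183600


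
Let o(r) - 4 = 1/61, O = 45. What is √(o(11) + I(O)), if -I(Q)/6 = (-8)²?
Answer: I*√1413919/61 ≈ 19.493*I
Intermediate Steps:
o(r) = 245/61 (o(r) = 4 + 1/61 = 245/61)
I(Q) = -384 (I(Q) = -6*(-8)² = -6*64 = -384)
√(o(11) + I(O)) = √(245/61 - 384) = √(-23179/61) = I*√1413919/61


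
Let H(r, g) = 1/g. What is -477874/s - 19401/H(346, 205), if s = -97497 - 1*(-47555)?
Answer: -99314547118/24971 ≈ -3.9772e+6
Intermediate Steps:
s = -49942 (s = -97497 + 47555 = -49942)
-477874/s - 19401/H(346, 205) = -477874/(-49942) - 19401/(1/205) = -477874*(-1/49942) - 19401/1/205 = 238937/24971 - 19401*205 = 238937/24971 - 3977205 = -99314547118/24971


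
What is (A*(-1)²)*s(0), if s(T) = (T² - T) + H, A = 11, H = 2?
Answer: 22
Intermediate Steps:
s(T) = 2 + T² - T (s(T) = (T² - T) + 2 = 2 + T² - T)
(A*(-1)²)*s(0) = (11*(-1)²)*(2 + 0² - 1*0) = (11*1)*(2 + 0 + 0) = 11*2 = 22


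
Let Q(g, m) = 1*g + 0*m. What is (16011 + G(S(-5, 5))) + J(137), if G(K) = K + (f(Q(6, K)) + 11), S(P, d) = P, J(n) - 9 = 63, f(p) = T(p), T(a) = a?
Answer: 16095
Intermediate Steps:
Q(g, m) = g (Q(g, m) = g + 0 = g)
f(p) = p
J(n) = 72 (J(n) = 9 + 63 = 72)
G(K) = 17 + K (G(K) = K + (6 + 11) = K + 17 = 17 + K)
(16011 + G(S(-5, 5))) + J(137) = (16011 + (17 - 5)) + 72 = (16011 + 12) + 72 = 16023 + 72 = 16095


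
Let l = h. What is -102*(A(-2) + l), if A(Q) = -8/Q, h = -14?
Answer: 1020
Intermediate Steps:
l = -14
-102*(A(-2) + l) = -102*(-8/(-2) - 14) = -102*(-8*(-½) - 14) = -102*(4 - 14) = -102*(-10) = 1020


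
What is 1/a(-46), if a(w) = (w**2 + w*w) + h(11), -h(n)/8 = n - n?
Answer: 1/4232 ≈ 0.00023629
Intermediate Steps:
h(n) = 0 (h(n) = -8*(n - n) = -8*0 = 0)
a(w) = 2*w**2 (a(w) = (w**2 + w*w) + 0 = (w**2 + w**2) + 0 = 2*w**2 + 0 = 2*w**2)
1/a(-46) = 1/(2*(-46)**2) = 1/(2*2116) = 1/4232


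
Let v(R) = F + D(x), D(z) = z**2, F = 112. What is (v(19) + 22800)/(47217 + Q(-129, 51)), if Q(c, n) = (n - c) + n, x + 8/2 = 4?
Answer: 2864/5931 ≈ 0.48289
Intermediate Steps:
x = 0 (x = -4 + 4 = 0)
Q(c, n) = -c + 2*n
v(R) = 112 (v(R) = 112 + 0**2 = 112 + 0 = 112)
(v(19) + 22800)/(47217 + Q(-129, 51)) = (112 + 22800)/(47217 + (-1*(-129) + 2*51)) = 22912/(47217 + (129 + 102)) = 22912/(47217 + 231) = 22912/47448 = 22912*(1/47448) = 2864/5931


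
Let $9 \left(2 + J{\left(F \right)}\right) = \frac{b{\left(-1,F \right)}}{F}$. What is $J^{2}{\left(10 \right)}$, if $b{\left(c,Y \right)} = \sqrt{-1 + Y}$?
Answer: $\frac{3481}{900} \approx 3.8678$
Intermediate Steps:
$J{\left(F \right)} = -2 + \frac{\sqrt{-1 + F}}{9 F}$ ($J{\left(F \right)} = -2 + \frac{\sqrt{-1 + F} \frac{1}{F}}{9} = -2 + \frac{\frac{1}{F} \sqrt{-1 + F}}{9} = -2 + \frac{\sqrt{-1 + F}}{9 F}$)
$J^{2}{\left(10 \right)} = \left(-2 + \frac{\sqrt{-1 + 10}}{9 \cdot 10}\right)^{2} = \left(-2 + \frac{1}{9} \cdot \frac{1}{10} \sqrt{9}\right)^{2} = \left(-2 + \frac{1}{9} \cdot \frac{1}{10} \cdot 3\right)^{2} = \left(-2 + \frac{1}{30}\right)^{2} = \left(- \frac{59}{30}\right)^{2} = \frac{3481}{900}$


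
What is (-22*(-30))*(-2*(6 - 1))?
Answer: -6600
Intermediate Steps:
(-22*(-30))*(-2*(6 - 1)) = 660*(-2*5) = 660*(-10) = -6600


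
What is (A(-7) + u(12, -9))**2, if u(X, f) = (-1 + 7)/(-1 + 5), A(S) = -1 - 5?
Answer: 81/4 ≈ 20.250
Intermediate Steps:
A(S) = -6
u(X, f) = 3/2 (u(X, f) = 6/4 = 6*(1/4) = 3/2)
(A(-7) + u(12, -9))**2 = (-6 + 3/2)**2 = (-9/2)**2 = 81/4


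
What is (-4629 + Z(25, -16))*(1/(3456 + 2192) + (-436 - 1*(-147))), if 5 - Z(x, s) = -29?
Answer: 7500285245/5648 ≈ 1.3280e+6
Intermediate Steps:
Z(x, s) = 34 (Z(x, s) = 5 - 1*(-29) = 5 + 29 = 34)
(-4629 + Z(25, -16))*(1/(3456 + 2192) + (-436 - 1*(-147))) = (-4629 + 34)*(1/(3456 + 2192) + (-436 - 1*(-147))) = -4595*(1/5648 + (-436 + 147)) = -4595*(1/5648 - 289) = -4595*(-1632271/5648) = 7500285245/5648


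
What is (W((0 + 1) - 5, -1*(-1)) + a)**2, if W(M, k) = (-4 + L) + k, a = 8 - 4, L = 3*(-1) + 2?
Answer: 0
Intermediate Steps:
L = -1 (L = -3 + 2 = -1)
a = 4
W(M, k) = -5 + k (W(M, k) = (-4 - 1) + k = -5 + k)
(W((0 + 1) - 5, -1*(-1)) + a)**2 = ((-5 - 1*(-1)) + 4)**2 = ((-5 + 1) + 4)**2 = (-4 + 4)**2 = 0**2 = 0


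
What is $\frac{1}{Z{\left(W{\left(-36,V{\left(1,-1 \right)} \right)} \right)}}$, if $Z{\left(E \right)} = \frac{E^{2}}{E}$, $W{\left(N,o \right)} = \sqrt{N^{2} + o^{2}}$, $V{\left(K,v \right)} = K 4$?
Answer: $\frac{\sqrt{82}}{328} \approx 0.027608$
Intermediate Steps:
$V{\left(K,v \right)} = 4 K$
$Z{\left(E \right)} = E$
$\frac{1}{Z{\left(W{\left(-36,V{\left(1,-1 \right)} \right)} \right)}} = \frac{1}{\sqrt{\left(-36\right)^{2} + \left(4 \cdot 1\right)^{2}}} = \frac{1}{\sqrt{1296 + 4^{2}}} = \frac{1}{\sqrt{1296 + 16}} = \frac{1}{\sqrt{1312}} = \frac{1}{4 \sqrt{82}} = \frac{\sqrt{82}}{328}$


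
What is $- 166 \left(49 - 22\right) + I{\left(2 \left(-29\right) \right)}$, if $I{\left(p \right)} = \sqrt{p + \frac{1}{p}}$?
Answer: $-4482 + \frac{i \sqrt{195170}}{58} \approx -4482.0 + 7.6169 i$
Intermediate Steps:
$- 166 \left(49 - 22\right) + I{\left(2 \left(-29\right) \right)} = - 166 \left(49 - 22\right) + \sqrt{2 \left(-29\right) + \frac{1}{2 \left(-29\right)}} = - 166 \left(49 - 22\right) + \sqrt{-58 + \frac{1}{-58}} = \left(-166\right) 27 + \sqrt{-58 - \frac{1}{58}} = -4482 + \sqrt{- \frac{3365}{58}} = -4482 + \frac{i \sqrt{195170}}{58}$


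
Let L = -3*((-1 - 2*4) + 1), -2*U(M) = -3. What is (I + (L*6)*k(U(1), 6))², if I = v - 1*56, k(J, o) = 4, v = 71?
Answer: 349281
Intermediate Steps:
U(M) = 3/2 (U(M) = -½*(-3) = 3/2)
L = 24 (L = -3*((-1 - 8) + 1) = -3*(-9 + 1) = -3*(-8) = 24)
I = 15 (I = 71 - 1*56 = 71 - 56 = 15)
(I + (L*6)*k(U(1), 6))² = (15 + (24*6)*4)² = (15 + 144*4)² = (15 + 576)² = 591² = 349281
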